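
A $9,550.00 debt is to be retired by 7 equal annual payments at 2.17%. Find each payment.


Formula: PMT = PV * r / (1 - (1+r)^(-n))
Denominator: 1 - (1 + 0.0217)^(-7) = 0.139529
Numerator: $9,550.00 * 0.0217 = 207.235
PMT = 207.235 / 0.139529 = $1,485.25

$1,485.25


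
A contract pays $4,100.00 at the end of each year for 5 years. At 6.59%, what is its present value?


Formula: PV = PMT * (1 - (1+r)^(-n)) / r
Discount factor: (1 + 0.0659)^(-5) = 0.726805
Bracket: 1 - 0.726805 = 0.273195
PV = $4,100.00 * 0.273195 / 0.0659 = $16,996.98

$16,996.98


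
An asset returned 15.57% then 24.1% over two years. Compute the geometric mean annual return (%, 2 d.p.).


Formula: Geometric mean = ((1+r1)*(1+r2))^(1/2) - 1
Product: (1 + 0.1557) * (1 + 0.241) = 1.1557 * 1.241 = 1.434224
Square root: 1.434224^0.5 = 1.197591
Geometric mean = 1.197591 - 1 = 0.197591
As percentage: 19.76%

19.76%


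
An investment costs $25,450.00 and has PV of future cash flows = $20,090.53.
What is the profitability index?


Formula: PI = PV(cash flows) / initial investment
Substituting: PI = $20,090.53 / $25,450.00
PI = 0.7894

0.7894


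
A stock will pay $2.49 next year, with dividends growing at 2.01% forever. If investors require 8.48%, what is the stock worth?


Formula: P = D1 / (r - g)
Spread: r - g = 0.0848 - 0.0201 = 0.0647
Substituting: P = $2.49 / 0.0647
P = $38.49

$38.49


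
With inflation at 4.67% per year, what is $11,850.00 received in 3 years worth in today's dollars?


Formula: Real value = nominal / (1 + inflation)^years
Price level: (1 + 0.0467)^3 = 1.146745
Real value = $11,850.00 / 1.146745 = $10,333.60

$10,333.60


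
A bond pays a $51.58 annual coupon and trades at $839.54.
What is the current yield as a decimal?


Formula: Current yield = annual coupon / price
Substituting: CY = $51.58 / $839.54
CY = 0.061438

0.061438


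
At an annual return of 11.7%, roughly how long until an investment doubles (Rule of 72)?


Formula: Years ≈ 72 / r
Substituting: Years ≈ 72 / 11.7
Years ≈ 6.2

6.2 years


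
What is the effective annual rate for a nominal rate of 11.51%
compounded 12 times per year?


Formula: EAR = (1 + r/m)^m - 1
Period rate: r/m = 0.1151 / 12 = 0.009592
Compounding: (1 + 0.009592)^12 = 1.12137
EAR = 1.12137 - 1 = 0.12137

0.12137


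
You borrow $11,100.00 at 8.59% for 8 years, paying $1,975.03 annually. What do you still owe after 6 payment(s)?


Formula: Balance = PV*(1+r)^k - PMT*((1+r)^k - 1)/r
Growth: (1 + 0.0859)^6 = 1.639604
Accumulated factor: ((1+r)^k - 1)/r = 7.445915
Balance = $11,100.00 * 1.639604 - $1,975.03 * 7.445915
Balance = $3,493.70

$3,493.70


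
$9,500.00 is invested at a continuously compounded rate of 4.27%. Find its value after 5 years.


Formula: FV = P * e^(r*t)
Exponent: r*t = 0.0427 * 5 = 0.2135
e^(0.2135) = 1.238003
FV = $9,500.00 * 1.238003 = $11,761.03

$11,761.03


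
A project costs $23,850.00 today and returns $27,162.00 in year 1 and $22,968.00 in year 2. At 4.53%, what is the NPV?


Formula: NPV = C0 + C1/(1+r) + C2/(1+r)^2
Discount C1: $27,162.00 / (1 + 0.0453) = $25,984.88
Discount C2: $22,968.00 / (1 + 0.0453)^2 = $21,020.41
NPV = -$23,850.00 + $25,984.88 + $21,020.41 = $23,155.30

$23,155.30


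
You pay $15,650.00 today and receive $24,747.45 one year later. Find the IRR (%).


Formula: IRR = C1/C0 - 1
Substituting: IRR = $24,747.45 / $15,650.00 - 1
Ratio: 1.581307 - 1 = 0.581307
IRR = 58.1307%

58.1307%


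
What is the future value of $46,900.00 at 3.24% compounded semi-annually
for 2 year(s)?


Formula: FV = P * (1 + r/m)^(m*t)
Period rate: r/m = 0.0324 / 2 = 0.0162
Total periods: m*t = 2 * 2 = 4
Growth factor: (1 + 0.0162)^4 = 1.066392
FV = $46,900.00 * 1.066392 = $50,013.77

$50,013.77


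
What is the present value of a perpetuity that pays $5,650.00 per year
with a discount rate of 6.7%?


Formula: PV = C / r
Substituting: PV = $5,650.00 / 0.067
PV = $84,328.36

$84,328.36


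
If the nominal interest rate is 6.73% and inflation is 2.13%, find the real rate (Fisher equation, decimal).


Formula: (1 + r_real) = (1 + r_nom) / (1 + inflation)
Substituting: (1 + r_real) = 1.0673 / 1.0213
(1 + r_real) = 1.045041
r_real = 1.045041 - 1 = 0.045041

0.045041


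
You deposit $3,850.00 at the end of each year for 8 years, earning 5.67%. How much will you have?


Formula: FV = PMT * ((1+r)^n - 1) / r
Growth factor: (1 + 0.0567)^8 = 1.554582
Numerator: 1.554582 - 1 = 0.554582
FV = $3,850.00 * 0.554582 / 0.0567 = $37,656.81

$37,656.81


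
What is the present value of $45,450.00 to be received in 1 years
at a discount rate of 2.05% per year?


Formula: PV = FV / (1 + r)^n
Substituting: PV = $45,450.00 / (1 + 0.0205)^1
Discount factor: (1.0205)^1 = 1.0205
PV = $45,450.00 / 1.0205 = $44,536.99

$44,536.99


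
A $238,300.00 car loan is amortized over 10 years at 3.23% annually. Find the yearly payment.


Formula: PMT = PV * r / (1 - (1+r)^(-n))
Denominator: 1 - (1 + 0.0323)^(-10) = 0.27232
Numerator: $238,300.00 * 0.0323 = 7697.09
PMT = 7697.09 / 0.27232 = $28,264.92

$28,264.92


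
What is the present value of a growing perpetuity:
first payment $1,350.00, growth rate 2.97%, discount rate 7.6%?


Formula: PV = C / (r - g)
Spread: r - g = 0.076 - 0.0297 = 0.0463
Substituting: PV = $1,350.00 / 0.0463
PV = $29,157.67

$29,157.67


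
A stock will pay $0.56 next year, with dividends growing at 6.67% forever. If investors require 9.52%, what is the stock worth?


Formula: P = D1 / (r - g)
Spread: r - g = 0.0952 - 0.0667 = 0.0285
Substituting: P = $0.56 / 0.0285
P = $19.65

$19.65


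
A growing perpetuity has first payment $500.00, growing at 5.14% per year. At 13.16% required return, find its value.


Formula: PV = C / (r - g)
Spread: r - g = 0.1316 - 0.0514 = 0.0802
Substituting: PV = $500.00 / 0.0802
PV = $6,234.41

$6,234.41


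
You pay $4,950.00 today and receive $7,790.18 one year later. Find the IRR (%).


Formula: IRR = C1/C0 - 1
Substituting: IRR = $7,790.18 / $4,950.00 - 1
Ratio: 1.573774 - 1 = 0.573774
IRR = 57.3774%

57.3774%


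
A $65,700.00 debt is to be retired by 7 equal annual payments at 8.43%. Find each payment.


Formula: PMT = PV * r / (1 - (1+r)^(-n))
Denominator: 1 - (1 + 0.0843)^(-7) = 0.432516
Numerator: $65,700.00 * 0.0843 = 5538.51
PMT = 5538.51 / 0.432516 = $12,805.34

$12,805.34


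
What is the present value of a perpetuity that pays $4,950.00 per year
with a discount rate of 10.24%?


Formula: PV = C / r
Substituting: PV = $4,950.00 / 0.1024
PV = $48,339.84

$48,339.84


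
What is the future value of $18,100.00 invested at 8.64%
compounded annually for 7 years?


Formula: FV = P * (1 + r)^n
Substituting: FV = $18,100.00 * (1 + 0.0864)^7
Growth factor: (1.0864)^7 = 1.786193
FV = $18,100.00 * 1.786193 = $32,330.09

$32,330.09


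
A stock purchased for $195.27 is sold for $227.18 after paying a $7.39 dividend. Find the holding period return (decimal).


Formula: HPR = (P1 - P0 + D) / P0
Gain: $227.18 - $195.27 + $7.39 = $39.30
HPR = $39.30 / $195.27 = 0.2013

0.2013


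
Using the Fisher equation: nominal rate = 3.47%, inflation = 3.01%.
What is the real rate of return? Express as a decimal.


Formula: (1 + r_real) = (1 + r_nom) / (1 + inflation)
Substituting: (1 + r_real) = 1.0347 / 1.0301
(1 + r_real) = 1.004466
r_real = 1.004466 - 1 = 0.004466

0.004466


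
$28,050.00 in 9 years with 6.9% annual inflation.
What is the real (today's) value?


Formula: Real value = nominal / (1 + inflation)^years
Price level: (1 + 0.069)^9 = 1.823053
Real value = $28,050.00 / 1.823053 = $15,386.28

$15,386.28


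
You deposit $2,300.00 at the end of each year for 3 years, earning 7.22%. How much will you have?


Formula: FV = PMT * ((1+r)^n - 1) / r
Growth factor: (1 + 0.0722)^3 = 1.232615
Numerator: 1.232615 - 1 = 0.232615
FV = $2,300.00 * 0.232615 / 0.0722 = $7,410.17

$7,410.17


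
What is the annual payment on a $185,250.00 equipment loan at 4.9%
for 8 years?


Formula: PMT = PV * r / (1 - (1+r)^(-n))
Denominator: 1 - (1 + 0.049)^(-8) = 0.317982
Numerator: $185,250.00 * 0.049 = 9077.25
PMT = 9077.25 / 0.317982 = $28,546.46

$28,546.46


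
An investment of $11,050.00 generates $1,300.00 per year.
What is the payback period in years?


Formula: Payback = investment / annual cash flow
Substituting: Payback = $11,050.00 / $1,300.00
Payback = 8.5 years

8.5 years


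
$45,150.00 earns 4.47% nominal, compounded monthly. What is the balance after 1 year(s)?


Formula: FV = P * (1 + r/m)^(m*t)
Period rate: r/m = 0.0447 / 12 = 0.003725
Total periods: m*t = 12 * 1 = 12
Growth factor: (1 + 0.003725)^12 = 1.045627
FV = $45,150.00 * 1.045627 = $47,210.07

$47,210.07


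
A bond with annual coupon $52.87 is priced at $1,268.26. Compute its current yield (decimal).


Formula: Current yield = annual coupon / price
Substituting: CY = $52.87 / $1,268.26
CY = 0.041687

0.041687


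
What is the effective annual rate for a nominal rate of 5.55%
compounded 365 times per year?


Formula: EAR = (1 + r/m)^m - 1
Period rate: r/m = 0.0555 / 365 = 0.000152
Compounding: (1 + 0.000152)^365 = 1.057065
EAR = 1.057065 - 1 = 0.057065

0.057065


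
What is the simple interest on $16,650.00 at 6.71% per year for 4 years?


Formula: I = P * r * t
Substituting: I = $16,650.00 * 0.0671 * 4
Step: I = $16,650.00 * 0.2684
I = $4,468.86

$4,468.86


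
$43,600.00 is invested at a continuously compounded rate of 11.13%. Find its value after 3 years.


Formula: FV = P * e^(r*t)
Exponent: r*t = 0.1113 * 3 = 0.3339
e^(0.3339) = 1.396403
FV = $43,600.00 * 1.396403 = $60,883.19

$60,883.19


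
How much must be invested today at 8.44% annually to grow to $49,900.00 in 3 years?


Formula: PV = FV / (1 + r)^n
Substituting: PV = $49,900.00 / (1 + 0.0844)^3
Discount factor: (1.0844)^3 = 1.275171
PV = $49,900.00 / 1.275171 = $39,132.00

$39,132.00


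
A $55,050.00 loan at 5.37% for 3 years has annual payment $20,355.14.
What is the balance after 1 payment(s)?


Formula: Balance = PV*(1+r)^k - PMT*((1+r)^k - 1)/r
Growth: (1 + 0.0537)^1 = 1.0537
Accumulated factor: ((1+r)^k - 1)/r = 1.0
Balance = $55,050.00 * 1.0537 - $20,355.14 * 1.0
Balance = $37,651.05

$37,651.05


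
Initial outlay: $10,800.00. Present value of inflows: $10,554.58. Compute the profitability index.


Formula: PI = PV(cash flows) / initial investment
Substituting: PI = $10,554.58 / $10,800.00
PI = 0.9773

0.9773


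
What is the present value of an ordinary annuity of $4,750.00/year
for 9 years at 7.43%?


Formula: PV = PMT * (1 - (1+r)^(-n)) / r
Discount factor: (1 + 0.0743)^(-9) = 0.52465
Bracket: 1 - 0.52465 = 0.47535
PV = $4,750.00 * 0.47535 / 0.0743 = $30,389.12

$30,389.12


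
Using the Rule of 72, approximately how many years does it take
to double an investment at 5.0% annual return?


Formula: Years ≈ 72 / r
Substituting: Years ≈ 72 / 5.0
Years ≈ 14.4

14.4 years


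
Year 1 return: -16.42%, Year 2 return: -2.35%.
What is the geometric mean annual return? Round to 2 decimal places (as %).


Formula: Geometric mean = ((1+r1)*(1+r2))^(1/2) - 1
Product: (1 + -0.1642) * (1 + -0.0235) = 0.8358 * 0.9765 = 0.816159
Square root: 0.816159^0.5 = 0.903415
Geometric mean = 0.903415 - 1 = -0.096585
As percentage: -9.66%

-9.66%


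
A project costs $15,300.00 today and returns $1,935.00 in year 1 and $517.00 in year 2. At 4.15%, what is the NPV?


Formula: NPV = C0 + C1/(1+r) + C2/(1+r)^2
Discount C1: $1,935.00 / (1 + 0.0415) = $1,857.90
Discount C2: $517.00 / (1 + 0.0415)^2 = $476.62
NPV = -$15,300.00 + $1,857.90 + $476.62 = -$12,965.48

-$12,965.48


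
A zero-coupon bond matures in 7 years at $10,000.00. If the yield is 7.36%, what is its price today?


Formula: Price = FV / (1 + r)^n
Substituting: Price = $10,000.00 / (1 + 0.0736)^7
Discount factor: (1.0736)^7 = 1.643984
Price = $10,000.00 / 1.643984 = $6,082.79

$6,082.79


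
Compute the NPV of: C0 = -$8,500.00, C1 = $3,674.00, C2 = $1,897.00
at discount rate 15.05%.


Formula: NPV = C0 + C1/(1+r) + C2/(1+r)^2
Discount C1: $3,674.00 / (1 + 0.1505) = $3,193.39
Discount C2: $1,897.00 / (1 + 0.1505)^2 = $1,433.16
NPV = -$8,500.00 + $3,193.39 + $1,433.16 = -$3,873.45

-$3,873.45


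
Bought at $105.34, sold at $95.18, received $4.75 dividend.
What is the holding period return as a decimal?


Formula: HPR = (P1 - P0 + D) / P0
Gain: $95.18 - $105.34 + $4.75 = -$5.41
HPR = -$5.41 / $105.34 = -0.0514

-0.0514


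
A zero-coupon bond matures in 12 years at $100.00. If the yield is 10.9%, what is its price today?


Formula: Price = FV / (1 + r)^n
Substituting: Price = $100.00 / (1 + 0.109)^12
Discount factor: (1.109)^12 = 3.460816
Price = $100.00 / 3.460816 = $28.89

$28.89


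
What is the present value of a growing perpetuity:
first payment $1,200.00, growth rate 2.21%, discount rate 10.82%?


Formula: PV = C / (r - g)
Spread: r - g = 0.1082 - 0.0221 = 0.0861
Substituting: PV = $1,200.00 / 0.0861
PV = $13,937.28

$13,937.28


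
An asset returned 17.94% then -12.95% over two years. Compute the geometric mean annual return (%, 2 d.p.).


Formula: Geometric mean = ((1+r1)*(1+r2))^(1/2) - 1
Product: (1 + 0.1794) * (1 + -0.1295) = 1.1794 * 0.8705 = 1.026668
Square root: 1.026668^0.5 = 1.013246
Geometric mean = 1.013246 - 1 = 0.013246
As percentage: 1.32%

1.32%


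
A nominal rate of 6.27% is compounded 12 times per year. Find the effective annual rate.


Formula: EAR = (1 + r/m)^m - 1
Period rate: r/m = 0.0627 / 12 = 0.005225
Compounding: (1 + 0.005225)^12 = 1.064534
EAR = 1.064534 - 1 = 0.064534

0.064534


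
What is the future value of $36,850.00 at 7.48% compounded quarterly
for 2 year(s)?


Formula: FV = P * (1 + r/m)^(m*t)
Period rate: r/m = 0.0748 / 4 = 0.0187
Total periods: m*t = 4 * 2 = 8
Growth factor: (1 + 0.0187)^8 = 1.159766
FV = $36,850.00 * 1.159766 = $42,737.38

$42,737.38


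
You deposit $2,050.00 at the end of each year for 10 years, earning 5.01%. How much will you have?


Formula: FV = PMT * ((1+r)^n - 1) / r
Growth factor: (1 + 0.0501)^10 = 1.630447
Numerator: 1.630447 - 1 = 0.630447
FV = $2,050.00 * 0.630447 / 0.0501 = $25,796.72

$25,796.72


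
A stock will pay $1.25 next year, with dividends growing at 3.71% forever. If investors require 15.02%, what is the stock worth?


Formula: P = D1 / (r - g)
Spread: r - g = 0.1502 - 0.0371 = 0.1131
Substituting: P = $1.25 / 0.1131
P = $11.05

$11.05


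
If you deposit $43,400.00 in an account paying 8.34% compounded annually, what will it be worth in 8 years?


Formula: FV = P * (1 + r)^n
Substituting: FV = $43,400.00 * (1 + 0.0834)^8
Growth factor: (1.0834)^8 = 1.898063
FV = $43,400.00 * 1.898063 = $82,375.94

$82,375.94


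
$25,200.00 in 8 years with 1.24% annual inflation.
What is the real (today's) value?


Formula: Real value = nominal / (1 + inflation)^years
Price level: (1 + 0.0124)^8 = 1.103614
Real value = $25,200.00 / 1.103614 = $22,834.08

$22,834.08


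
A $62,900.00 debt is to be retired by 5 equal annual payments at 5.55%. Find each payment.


Formula: PMT = PV * r / (1 - (1+r)^(-n))
Denominator: 1 - (1 + 0.0555)^(-5) = 0.236676
Numerator: $62,900.00 * 0.0555 = 3490.95
PMT = 3490.95 / 0.236676 = $14,749.90

$14,749.90


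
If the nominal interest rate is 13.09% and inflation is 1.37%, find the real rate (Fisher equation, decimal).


Formula: (1 + r_real) = (1 + r_nom) / (1 + inflation)
Substituting: (1 + r_real) = 1.1309 / 1.0137
(1 + r_real) = 1.115616
r_real = 1.115616 - 1 = 0.115616

0.115616


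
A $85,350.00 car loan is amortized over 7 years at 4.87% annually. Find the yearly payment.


Formula: PMT = PV * r / (1 - (1+r)^(-n))
Denominator: 1 - (1 + 0.0487)^(-7) = 0.283129
Numerator: $85,350.00 * 0.0487 = 4156.545
PMT = 4156.545 / 0.283129 = $14,680.76

$14,680.76


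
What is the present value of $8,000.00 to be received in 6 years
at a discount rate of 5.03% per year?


Formula: PV = FV / (1 + r)^n
Substituting: PV = $8,000.00 / (1 + 0.0503)^6
Discount factor: (1.0503)^6 = 1.342395
PV = $8,000.00 / 1.342395 = $5,959.50

$5,959.50


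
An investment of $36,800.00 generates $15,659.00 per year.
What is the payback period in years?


Formula: Payback = investment / annual cash flow
Substituting: Payback = $36,800.00 / $15,659.00
Payback = 2.3501 years

2.3501 years


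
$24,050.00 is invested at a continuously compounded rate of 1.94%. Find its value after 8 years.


Formula: FV = P * e^(r*t)
Exponent: r*t = 0.0194 * 8 = 0.1552
e^(0.1552) = 1.167892
FV = $24,050.00 * 1.167892 = $28,087.79

$28,087.79


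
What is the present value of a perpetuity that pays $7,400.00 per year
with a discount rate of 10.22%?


Formula: PV = C / r
Substituting: PV = $7,400.00 / 0.1022
PV = $72,407.05

$72,407.05


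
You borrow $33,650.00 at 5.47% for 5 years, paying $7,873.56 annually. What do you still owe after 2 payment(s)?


Formula: Balance = PV*(1+r)^k - PMT*((1+r)^k - 1)/r
Growth: (1 + 0.0547)^2 = 1.112392
Accumulated factor: ((1+r)^k - 1)/r = 2.0547
Balance = $33,650.00 * 1.112392 - $7,873.56 * 2.0547
Balance = $21,254.19

$21,254.19


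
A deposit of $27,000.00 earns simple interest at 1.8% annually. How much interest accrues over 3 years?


Formula: I = P * r * t
Substituting: I = $27,000.00 * 0.018 * 3
Step: I = $27,000.00 * 0.054
I = $1,458.00

$1,458.00


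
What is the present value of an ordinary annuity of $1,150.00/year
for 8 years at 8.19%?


Formula: PV = PMT * (1 - (1+r)^(-n)) / r
Discount factor: (1 + 0.0819)^(-8) = 0.532725
Bracket: 1 - 0.532725 = 0.467275
PV = $1,150.00 * 0.467275 / 0.0819 = $6,561.25

$6,561.25


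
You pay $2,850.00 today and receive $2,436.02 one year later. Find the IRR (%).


Formula: IRR = C1/C0 - 1
Substituting: IRR = $2,436.02 / $2,850.00 - 1
Ratio: 0.854744 - 1 = -0.145256
IRR = -14.5256%

-14.5256%


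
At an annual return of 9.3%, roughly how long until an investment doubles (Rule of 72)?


Formula: Years ≈ 72 / r
Substituting: Years ≈ 72 / 9.3
Years ≈ 7.7

7.7 years


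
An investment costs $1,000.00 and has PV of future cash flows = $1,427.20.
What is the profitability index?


Formula: PI = PV(cash flows) / initial investment
Substituting: PI = $1,427.20 / $1,000.00
PI = 1.4272

1.4272


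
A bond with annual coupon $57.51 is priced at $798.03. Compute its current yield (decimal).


Formula: Current yield = annual coupon / price
Substituting: CY = $57.51 / $798.03
CY = 0.072065

0.072065


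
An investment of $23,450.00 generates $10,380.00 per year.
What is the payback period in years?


Formula: Payback = investment / annual cash flow
Substituting: Payback = $23,450.00 / $10,380.00
Payback = 2.2592 years

2.2592 years


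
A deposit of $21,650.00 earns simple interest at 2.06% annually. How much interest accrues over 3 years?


Formula: I = P * r * t
Substituting: I = $21,650.00 * 0.0206 * 3
Step: I = $21,650.00 * 0.0618
I = $1,337.97

$1,337.97


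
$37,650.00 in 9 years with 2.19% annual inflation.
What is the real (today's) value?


Formula: Real value = nominal / (1 + inflation)^years
Price level: (1 + 0.0219)^9 = 1.215278
Real value = $37,650.00 / 1.215278 = $30,980.57

$30,980.57


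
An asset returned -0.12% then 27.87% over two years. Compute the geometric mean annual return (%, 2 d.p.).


Formula: Geometric mean = ((1+r1)*(1+r2))^(1/2) - 1
Product: (1 + -0.0012) * (1 + 0.2787) = 0.9988 * 1.2787 = 1.277166
Square root: 1.277166^0.5 = 1.130117
Geometric mean = 1.130117 - 1 = 0.130117
As percentage: 13.01%

13.01%


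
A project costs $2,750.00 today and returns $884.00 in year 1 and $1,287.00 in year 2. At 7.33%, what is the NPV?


Formula: NPV = C0 + C1/(1+r) + C2/(1+r)^2
Discount C1: $884.00 / (1 + 0.0733) = $823.63
Discount C2: $1,287.00 / (1 + 0.0733)^2 = $1,117.21
NPV = -$2,750.00 + $823.63 + $1,117.21 = -$809.16

-$809.16


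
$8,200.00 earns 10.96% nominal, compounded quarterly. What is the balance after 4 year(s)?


Formula: FV = P * (1 + r/m)^(m*t)
Period rate: r/m = 0.1096 / 4 = 0.0274
Total periods: m*t = 4 * 4 = 16
Growth factor: (1 + 0.0274)^16 = 1.541108
FV = $8,200.00 * 1.541108 = $12,637.08

$12,637.08


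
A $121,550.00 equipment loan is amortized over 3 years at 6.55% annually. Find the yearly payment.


Formula: PMT = PV * r / (1 - (1+r)^(-n))
Denominator: 1 - (1 + 0.0655)^(-3) = 0.173316
Numerator: $121,550.00 * 0.0655 = 7961.525
PMT = 7961.525 / 0.173316 = $45,936.52

$45,936.52


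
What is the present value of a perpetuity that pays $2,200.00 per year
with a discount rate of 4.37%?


Formula: PV = C / r
Substituting: PV = $2,200.00 / 0.0437
PV = $50,343.25

$50,343.25


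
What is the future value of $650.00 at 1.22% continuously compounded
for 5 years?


Formula: FV = P * e^(r*t)
Exponent: r*t = 0.0122 * 5 = 0.061
e^(0.061) = 1.062899
FV = $650.00 * 1.062899 = $690.88

$690.88


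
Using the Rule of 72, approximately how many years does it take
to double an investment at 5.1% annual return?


Formula: Years ≈ 72 / r
Substituting: Years ≈ 72 / 5.1
Years ≈ 14.1

14.1 years


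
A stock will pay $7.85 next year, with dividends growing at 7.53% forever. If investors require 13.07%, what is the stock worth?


Formula: P = D1 / (r - g)
Spread: r - g = 0.1307 - 0.0753 = 0.0554
Substituting: P = $7.85 / 0.0554
P = $141.70

$141.70


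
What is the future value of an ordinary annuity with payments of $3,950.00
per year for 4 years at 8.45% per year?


Formula: FV = PMT * ((1+r)^n - 1) / r
Growth factor: (1 + 0.0845)^4 = 1.383306
Numerator: 1.383306 - 1 = 0.383306
FV = $3,950.00 * 0.383306 / 0.0845 = $17,917.85

$17,917.85


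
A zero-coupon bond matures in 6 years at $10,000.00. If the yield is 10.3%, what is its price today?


Formula: Price = FV / (1 + r)^n
Substituting: Price = $10,000.00 / (1 + 0.103)^6
Discount factor: (1.103)^6 = 1.800749
Price = $10,000.00 / 1.800749 = $5,553.25

$5,553.25


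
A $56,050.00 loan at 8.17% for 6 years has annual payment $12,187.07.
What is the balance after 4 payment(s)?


Formula: Balance = PV*(1+r)^k - PMT*((1+r)^k - 1)/r
Growth: (1 + 0.0817)^4 = 1.369075
Accumulated factor: ((1+r)^k - 1)/r = 4.517445
Balance = $56,050.00 * 1.369075 - $12,187.07 * 4.517445
Balance = $21,682.25

$21,682.25


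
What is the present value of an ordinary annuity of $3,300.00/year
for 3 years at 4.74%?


Formula: PV = PMT * (1 - (1+r)^(-n)) / r
Discount factor: (1 + 0.0474)^(-3) = 0.870287
Bracket: 1 - 0.870287 = 0.129713
PV = $3,300.00 * 0.129713 / 0.0474 = $9,030.68

$9,030.68


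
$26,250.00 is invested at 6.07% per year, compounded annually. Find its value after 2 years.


Formula: FV = P * (1 + r)^n
Substituting: FV = $26,250.00 * (1 + 0.0607)^2
Growth factor: (1.0607)^2 = 1.125084
FV = $26,250.00 * 1.125084 = $29,533.47

$29,533.47


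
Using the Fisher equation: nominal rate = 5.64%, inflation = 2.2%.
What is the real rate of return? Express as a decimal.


Formula: (1 + r_real) = (1 + r_nom) / (1 + inflation)
Substituting: (1 + r_real) = 1.0564 / 1.022
(1 + r_real) = 1.033659
r_real = 1.033659 - 1 = 0.033659

0.033659


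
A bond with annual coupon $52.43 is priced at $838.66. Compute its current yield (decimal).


Formula: Current yield = annual coupon / price
Substituting: CY = $52.43 / $838.66
CY = 0.062516

0.062516


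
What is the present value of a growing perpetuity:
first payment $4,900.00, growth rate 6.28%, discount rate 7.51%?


Formula: PV = C / (r - g)
Spread: r - g = 0.0751 - 0.0628 = 0.0123
Substituting: PV = $4,900.00 / 0.0123
PV = $398,373.98

$398,373.98


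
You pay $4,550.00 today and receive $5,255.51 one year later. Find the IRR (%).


Formula: IRR = C1/C0 - 1
Substituting: IRR = $5,255.51 / $4,550.00 - 1
Ratio: 1.155057 - 1 = 0.155057
IRR = 15.5057%

15.5057%


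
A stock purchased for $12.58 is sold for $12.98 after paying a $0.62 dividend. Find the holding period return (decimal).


Formula: HPR = (P1 - P0 + D) / P0
Gain: $12.98 - $12.58 + $0.62 = $1.02
HPR = $1.02 / $12.58 = 0.0811

0.0811


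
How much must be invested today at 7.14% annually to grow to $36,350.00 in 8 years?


Formula: PV = FV / (1 + r)^n
Substituting: PV = $36,350.00 / (1 + 0.0714)^8
Discount factor: (1.0714)^8 = 1.736254
PV = $36,350.00 / 1.736254 = $20,935.88

$20,935.88


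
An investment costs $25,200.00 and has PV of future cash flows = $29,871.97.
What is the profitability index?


Formula: PI = PV(cash flows) / initial investment
Substituting: PI = $29,871.97 / $25,200.00
PI = 1.1854

1.1854


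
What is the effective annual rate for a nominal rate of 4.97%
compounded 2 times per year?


Formula: EAR = (1 + r/m)^m - 1
Period rate: r/m = 0.0497 / 2 = 0.02485
Compounding: (1 + 0.02485)^2 = 1.050318
EAR = 1.050318 - 1 = 0.050318

0.050318


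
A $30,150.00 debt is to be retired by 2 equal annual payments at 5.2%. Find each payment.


Formula: PMT = PV * r / (1 - (1+r)^(-n))
Denominator: 1 - (1 + 0.052)^(-2) = 0.096416
Numerator: $30,150.00 * 0.052 = 1567.8
PMT = 1567.8 / 0.096416 = $16,260.78

$16,260.78


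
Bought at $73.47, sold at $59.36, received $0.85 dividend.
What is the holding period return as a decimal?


Formula: HPR = (P1 - P0 + D) / P0
Gain: $59.36 - $73.47 + $0.85 = -$13.26
HPR = -$13.26 / $73.47 = -0.1805

-0.1805


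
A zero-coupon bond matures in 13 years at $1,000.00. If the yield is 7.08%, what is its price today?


Formula: Price = FV / (1 + r)^n
Substituting: Price = $1,000.00 / (1 + 0.0708)^13
Discount factor: (1.0708)^13 = 2.433373
Price = $1,000.00 / 2.433373 = $410.95

$410.95


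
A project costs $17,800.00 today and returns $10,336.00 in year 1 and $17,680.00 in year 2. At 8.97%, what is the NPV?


Formula: NPV = C0 + C1/(1+r) + C2/(1+r)^2
Discount C1: $10,336.00 / (1 + 0.0897) = $9,485.18
Discount C2: $17,680.00 / (1 + 0.0897)^2 = $14,889.10
NPV = -$17,800.00 + $9,485.18 + $14,889.10 = $6,574.28

$6,574.28


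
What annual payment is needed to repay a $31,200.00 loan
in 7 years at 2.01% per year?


Formula: PMT = PV * r / (1 - (1+r)^(-n))
Denominator: 1 - (1 + 0.0201)^(-7) = 0.130037
Numerator: $31,200.00 * 0.0201 = 627.12
PMT = 627.12 / 0.130037 = $4,822.63

$4,822.63


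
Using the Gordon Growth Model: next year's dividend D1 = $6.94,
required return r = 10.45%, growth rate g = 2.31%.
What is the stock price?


Formula: P = D1 / (r - g)
Spread: r - g = 0.1045 - 0.0231 = 0.0814
Substituting: P = $6.94 / 0.0814
P = $85.26

$85.26


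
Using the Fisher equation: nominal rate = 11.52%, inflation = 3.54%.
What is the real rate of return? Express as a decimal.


Formula: (1 + r_real) = (1 + r_nom) / (1 + inflation)
Substituting: (1 + r_real) = 1.1152 / 1.0354
(1 + r_real) = 1.077072
r_real = 1.077072 - 1 = 0.077072

0.077072


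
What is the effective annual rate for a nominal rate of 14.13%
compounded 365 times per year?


Formula: EAR = (1 + r/m)^m - 1
Period rate: r/m = 0.1413 / 365 = 0.000387
Compounding: (1 + 0.000387)^365 = 1.151739
EAR = 1.151739 - 1 = 0.151739

0.151739


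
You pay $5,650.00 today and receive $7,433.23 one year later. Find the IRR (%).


Formula: IRR = C1/C0 - 1
Substituting: IRR = $7,433.23 / $5,650.00 - 1
Ratio: 1.315616 - 1 = 0.315616
IRR = 31.5616%

31.5616%


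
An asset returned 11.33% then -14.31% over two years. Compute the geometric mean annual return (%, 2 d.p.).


Formula: Geometric mean = ((1+r1)*(1+r2))^(1/2) - 1
Product: (1 + 0.1133) * (1 + -0.1431) = 1.1133 * 0.8569 = 0.953987
Square root: 0.953987^0.5 = 0.976722
Geometric mean = 0.976722 - 1 = -0.023278
As percentage: -2.33%

-2.33%


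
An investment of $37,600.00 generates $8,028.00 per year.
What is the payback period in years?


Formula: Payback = investment / annual cash flow
Substituting: Payback = $37,600.00 / $8,028.00
Payback = 4.6836 years

4.6836 years


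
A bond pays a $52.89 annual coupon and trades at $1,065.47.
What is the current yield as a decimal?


Formula: Current yield = annual coupon / price
Substituting: CY = $52.89 / $1,065.47
CY = 0.04964

0.04964


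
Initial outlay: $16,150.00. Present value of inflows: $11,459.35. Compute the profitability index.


Formula: PI = PV(cash flows) / initial investment
Substituting: PI = $11,459.35 / $16,150.00
PI = 0.7096

0.7096


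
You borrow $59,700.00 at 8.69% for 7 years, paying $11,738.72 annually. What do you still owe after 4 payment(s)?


Formula: Balance = PV*(1+r)^k - PMT*((1+r)^k - 1)/r
Growth: (1 + 0.0869)^4 = 1.395592
Accumulated factor: ((1+r)^k - 1)/r = 4.552263
Balance = $59,700.00 * 1.395592 - $11,738.72 * 4.552263
Balance = $29,879.08

$29,879.08


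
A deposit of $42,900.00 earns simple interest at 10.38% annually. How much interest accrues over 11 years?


Formula: I = P * r * t
Substituting: I = $42,900.00 * 0.1038 * 11
Step: I = $42,900.00 * 1.1418
I = $48,983.22

$48,983.22


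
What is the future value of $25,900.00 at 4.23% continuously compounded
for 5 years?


Formula: FV = P * e^(r*t)
Exponent: r*t = 0.0423 * 5 = 0.2115
e^(0.2115) = 1.23553
FV = $25,900.00 * 1.23553 = $32,000.23

$32,000.23


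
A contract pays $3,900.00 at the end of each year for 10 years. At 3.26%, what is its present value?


Formula: PV = PMT * (1 - (1+r)^(-n)) / r
Discount factor: (1 + 0.0326)^(-10) = 0.725569
Bracket: 1 - 0.725569 = 0.274431
PV = $3,900.00 * 0.274431 / 0.0326 = $32,830.69

$32,830.69


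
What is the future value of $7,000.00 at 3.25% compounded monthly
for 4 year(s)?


Formula: FV = P * (1 + r/m)^(m*t)
Period rate: r/m = 0.0325 / 12 = 0.002708
Total periods: m*t = 12 * 4 = 48
Growth factor: (1 + 0.002708)^48 = 1.138628
FV = $7,000.00 * 1.138628 = $7,970.40

$7,970.40


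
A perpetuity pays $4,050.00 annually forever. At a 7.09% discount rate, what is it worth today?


Formula: PV = C / r
Substituting: PV = $4,050.00 / 0.0709
PV = $57,122.71

$57,122.71


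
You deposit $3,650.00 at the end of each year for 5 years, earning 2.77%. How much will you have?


Formula: FV = PMT * ((1+r)^n - 1) / r
Growth factor: (1 + 0.0277)^5 = 1.146388
Numerator: 1.146388 - 1 = 0.146388
FV = $3,650.00 * 0.146388 / 0.0277 = $19,289.45

$19,289.45


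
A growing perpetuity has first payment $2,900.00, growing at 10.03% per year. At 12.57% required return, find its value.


Formula: PV = C / (r - g)
Spread: r - g = 0.1257 - 0.1003 = 0.0254
Substituting: PV = $2,900.00 / 0.0254
PV = $114,173.23

$114,173.23


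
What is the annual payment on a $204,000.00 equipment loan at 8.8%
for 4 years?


Formula: PMT = PV * r / (1 - (1+r)^(-n))
Denominator: 1 - (1 + 0.088)^(-4) = 0.286351
Numerator: $204,000.00 * 0.088 = 17952.0
PMT = 17952.0 / 0.286351 = $62,692.20

$62,692.20


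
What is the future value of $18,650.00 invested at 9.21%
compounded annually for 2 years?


Formula: FV = P * (1 + r)^n
Substituting: FV = $18,650.00 * (1 + 0.0921)^2
Growth factor: (1.0921)^2 = 1.192682
FV = $18,650.00 * 1.192682 = $22,243.53

$22,243.53


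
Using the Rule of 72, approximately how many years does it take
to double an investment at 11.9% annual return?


Formula: Years ≈ 72 / r
Substituting: Years ≈ 72 / 11.9
Years ≈ 6.1

6.1 years


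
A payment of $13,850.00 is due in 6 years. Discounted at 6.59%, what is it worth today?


Formula: PV = FV / (1 + r)^n
Substituting: PV = $13,850.00 / (1 + 0.0659)^6
Discount factor: (1.0659)^6 = 1.466556
PV = $13,850.00 / 1.466556 = $9,443.89

$9,443.89


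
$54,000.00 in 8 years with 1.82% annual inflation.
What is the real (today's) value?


Formula: Real value = nominal / (1 + inflation)^years
Price level: (1 + 0.0182)^8 = 1.15522
Real value = $54,000.00 / 1.15522 = $46,744.34

$46,744.34


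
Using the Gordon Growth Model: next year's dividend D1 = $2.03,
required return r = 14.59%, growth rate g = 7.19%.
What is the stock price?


Formula: P = D1 / (r - g)
Spread: r - g = 0.1459 - 0.0719 = 0.074
Substituting: P = $2.03 / 0.074
P = $27.43

$27.43


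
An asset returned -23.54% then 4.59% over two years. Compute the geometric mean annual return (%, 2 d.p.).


Formula: Geometric mean = ((1+r1)*(1+r2))^(1/2) - 1
Product: (1 + -0.2354) * (1 + 0.0459) = 0.7646 * 1.0459 = 0.799695
Square root: 0.799695^0.5 = 0.894257
Geometric mean = 0.894257 - 1 = -0.105743
As percentage: -10.57%

-10.57%


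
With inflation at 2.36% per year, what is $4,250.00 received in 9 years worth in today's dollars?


Formula: Real value = nominal / (1 + inflation)^years
Price level: (1 + 0.0236)^9 = 1.233595
Real value = $4,250.00 / 1.233595 = $3,445.22

$3,445.22


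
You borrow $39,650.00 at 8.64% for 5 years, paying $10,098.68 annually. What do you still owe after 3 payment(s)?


Formula: Balance = PV*(1+r)^k - PMT*((1+r)^k - 1)/r
Growth: (1 + 0.0864)^3 = 1.28224
Accumulated factor: ((1+r)^k - 1)/r = 3.266665
Balance = $39,650.00 * 1.28224 - $10,098.68 * 3.266665
Balance = $17,851.81

$17,851.81


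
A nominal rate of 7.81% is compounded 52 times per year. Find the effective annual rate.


Formula: EAR = (1 + r/m)^m - 1
Period rate: r/m = 0.0781 / 52 = 0.001502
Compounding: (1 + 0.001502)^52 = 1.081167
EAR = 1.081167 - 1 = 0.081167

0.081167


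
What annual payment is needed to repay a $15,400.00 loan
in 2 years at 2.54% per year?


Formula: PMT = PV * r / (1 - (1+r)^(-n))
Denominator: 1 - (1 + 0.0254)^(-2) = 0.048928
Numerator: $15,400.00 * 0.0254 = 391.16
PMT = 391.16 / 0.048928 = $7,994.60

$7,994.60


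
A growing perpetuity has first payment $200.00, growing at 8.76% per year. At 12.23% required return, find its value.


Formula: PV = C / (r - g)
Spread: r - g = 0.1223 - 0.0876 = 0.0347
Substituting: PV = $200.00 / 0.0347
PV = $5,763.69

$5,763.69


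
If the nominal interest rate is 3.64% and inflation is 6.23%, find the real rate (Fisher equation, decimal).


Formula: (1 + r_real) = (1 + r_nom) / (1 + inflation)
Substituting: (1 + r_real) = 1.0364 / 1.0623
(1 + r_real) = 0.975619
r_real = 0.975619 - 1 = -0.024381

-0.024381


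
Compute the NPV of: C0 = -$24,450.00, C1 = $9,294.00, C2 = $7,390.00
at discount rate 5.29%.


Formula: NPV = C0 + C1/(1+r) + C2/(1+r)^2
Discount C1: $9,294.00 / (1 + 0.0529) = $8,827.05
Discount C2: $7,390.00 / (1 + 0.0529)^2 = $6,666.07
NPV = -$24,450.00 + $8,827.05 + $6,666.07 = -$8,956.88

-$8,956.88


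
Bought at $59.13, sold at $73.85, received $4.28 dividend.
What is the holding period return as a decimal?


Formula: HPR = (P1 - P0 + D) / P0
Gain: $73.85 - $59.13 + $4.28 = $19.00
HPR = $19.00 / $59.13 = 0.3213

0.3213


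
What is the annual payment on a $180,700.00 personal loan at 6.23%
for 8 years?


Formula: PMT = PV * r / (1 - (1+r)^(-n))
Denominator: 1 - (1 + 0.0623)^(-8) = 0.383373
Numerator: $180,700.00 * 0.0623 = 11257.61
PMT = 11257.61 / 0.383373 = $29,364.64

$29,364.64


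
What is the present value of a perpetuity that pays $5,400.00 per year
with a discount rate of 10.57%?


Formula: PV = C / r
Substituting: PV = $5,400.00 / 0.1057
PV = $51,087.98

$51,087.98


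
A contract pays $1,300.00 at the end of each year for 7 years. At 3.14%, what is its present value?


Formula: PV = PMT * (1 - (1+r)^(-n)) / r
Discount factor: (1 + 0.0314)^(-7) = 0.805397
Bracket: 1 - 0.805397 = 0.194603
PV = $1,300.00 * 0.194603 / 0.0314 = $8,056.80

$8,056.80


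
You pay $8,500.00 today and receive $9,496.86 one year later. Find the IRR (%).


Formula: IRR = C1/C0 - 1
Substituting: IRR = $9,496.86 / $8,500.00 - 1
Ratio: 1.117278 - 1 = 0.117278
IRR = 11.7278%

11.7278%


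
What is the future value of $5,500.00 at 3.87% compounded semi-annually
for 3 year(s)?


Formula: FV = P * (1 + r/m)^(m*t)
Period rate: r/m = 0.0387 / 2 = 0.01935
Total periods: m*t = 2 * 3 = 6
Growth factor: (1 + 0.01935)^6 = 1.121863
FV = $5,500.00 * 1.121863 = $6,170.25

$6,170.25


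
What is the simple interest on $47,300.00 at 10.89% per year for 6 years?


Formula: I = P * r * t
Substituting: I = $47,300.00 * 0.1089 * 6
Step: I = $47,300.00 * 0.6534
I = $30,905.82

$30,905.82


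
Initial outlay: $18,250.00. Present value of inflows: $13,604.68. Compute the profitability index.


Formula: PI = PV(cash flows) / initial investment
Substituting: PI = $13,604.68 / $18,250.00
PI = 0.7455

0.7455


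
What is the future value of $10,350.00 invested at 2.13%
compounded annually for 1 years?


Formula: FV = P * (1 + r)^n
Substituting: FV = $10,350.00 * (1 + 0.0213)^1
Growth factor: (1.0213)^1 = 1.0213
FV = $10,350.00 * 1.0213 = $10,570.46

$10,570.46


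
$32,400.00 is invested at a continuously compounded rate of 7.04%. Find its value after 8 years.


Formula: FV = P * e^(r*t)
Exponent: r*t = 0.0704 * 8 = 0.5632
e^(0.5632) = 1.756284
FV = $32,400.00 * 1.756284 = $56,903.59

$56,903.59


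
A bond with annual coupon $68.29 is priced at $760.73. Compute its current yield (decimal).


Formula: Current yield = annual coupon / price
Substituting: CY = $68.29 / $760.73
CY = 0.089769

0.089769


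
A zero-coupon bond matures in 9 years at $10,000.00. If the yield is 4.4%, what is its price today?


Formula: Price = FV / (1 + r)^n
Substituting: Price = $10,000.00 / (1 + 0.044)^9
Discount factor: (1.044)^9 = 1.473345
Price = $10,000.00 / 1.473345 = $6,787.28

$6,787.28


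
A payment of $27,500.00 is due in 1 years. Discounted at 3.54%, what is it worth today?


Formula: PV = FV / (1 + r)^n
Substituting: PV = $27,500.00 / (1 + 0.0354)^1
Discount factor: (1.0354)^1 = 1.0354
PV = $27,500.00 / 1.0354 = $26,559.78

$26,559.78


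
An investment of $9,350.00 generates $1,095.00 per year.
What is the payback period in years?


Formula: Payback = investment / annual cash flow
Substituting: Payback = $9,350.00 / $1,095.00
Payback = 8.5388 years

8.5388 years


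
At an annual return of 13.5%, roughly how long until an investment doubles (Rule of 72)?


Formula: Years ≈ 72 / r
Substituting: Years ≈ 72 / 13.5
Years ≈ 5.3

5.3 years


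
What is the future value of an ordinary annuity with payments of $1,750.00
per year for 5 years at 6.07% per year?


Formula: FV = PMT * ((1+r)^n - 1) / r
Growth factor: (1 + 0.0607)^5 = 1.34265
Numerator: 1.34265 - 1 = 0.34265
FV = $1,750.00 * 0.34265 / 0.0607 = $9,878.71

$9,878.71


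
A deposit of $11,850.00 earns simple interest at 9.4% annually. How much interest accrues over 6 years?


Formula: I = P * r * t
Substituting: I = $11,850.00 * 0.094 * 6
Step: I = $11,850.00 * 0.564
I = $6,683.40

$6,683.40


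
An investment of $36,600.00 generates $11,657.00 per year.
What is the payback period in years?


Formula: Payback = investment / annual cash flow
Substituting: Payback = $36,600.00 / $11,657.00
Payback = 3.1397 years

3.1397 years


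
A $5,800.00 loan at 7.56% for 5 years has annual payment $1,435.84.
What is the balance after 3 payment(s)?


Formula: Balance = PV*(1+r)^k - PMT*((1+r)^k - 1)/r
Growth: (1 + 0.0756)^3 = 1.244378
Accumulated factor: ((1+r)^k - 1)/r = 3.232515
Balance = $5,800.00 * 1.244378 - $1,435.84 * 3.232515
Balance = $2,576.02

$2,576.02


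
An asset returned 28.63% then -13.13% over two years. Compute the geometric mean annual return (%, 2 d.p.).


Formula: Geometric mean = ((1+r1)*(1+r2))^(1/2) - 1
Product: (1 + 0.2863) * (1 + -0.1313) = 1.2863 * 0.8687 = 1.117409
Square root: 1.117409^0.5 = 1.057076
Geometric mean = 1.057076 - 1 = 0.057076
As percentage: 5.71%

5.71%


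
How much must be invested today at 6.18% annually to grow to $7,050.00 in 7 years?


Formula: PV = FV / (1 + r)^n
Substituting: PV = $7,050.00 / (1 + 0.0618)^7
Discount factor: (1.0618)^7 = 1.521595
PV = $7,050.00 / 1.521595 = $4,633.30

$4,633.30
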